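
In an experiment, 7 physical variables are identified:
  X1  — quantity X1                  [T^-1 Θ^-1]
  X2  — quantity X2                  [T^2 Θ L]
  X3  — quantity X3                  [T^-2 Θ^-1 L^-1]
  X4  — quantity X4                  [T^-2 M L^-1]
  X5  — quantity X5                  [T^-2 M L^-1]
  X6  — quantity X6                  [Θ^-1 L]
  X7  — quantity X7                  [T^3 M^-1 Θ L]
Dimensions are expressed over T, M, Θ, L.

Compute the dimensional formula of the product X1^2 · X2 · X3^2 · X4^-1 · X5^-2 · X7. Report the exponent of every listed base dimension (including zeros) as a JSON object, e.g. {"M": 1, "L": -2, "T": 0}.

{"T": 5, "M": -4, "Θ": -2, "L": 3}

Dimensional matrix (T×M×Θ×L by X1×X2×X3×X4×X5×X6×X7):
  T: [-1  2 -2 -2 -2  0  3]
  M: [ 0  0  0  1  1  0 -1]
  Θ: [-1  1 -1  0  0 -1  1]
  L: [ 0  1 -1 -1 -1  1  1]
  [T]: (2)·-1+(1)·2+(2)·-2+(-1)·-2+(-2)·-2+(1)·3 = 5
  [M]: (2)·0+(1)·0+(2)·0+(-1)·1+(-2)·1+(1)·-1 = -4
  [Θ]: (2)·-1+(1)·1+(2)·-1+(-1)·0+(-2)·0+(1)·1 = -2
  [L]: (2)·0+(1)·1+(2)·-1+(-1)·-1+(-2)·-1+(1)·1 = 3
⇒ T^5 M^-4 Θ^-2 L^3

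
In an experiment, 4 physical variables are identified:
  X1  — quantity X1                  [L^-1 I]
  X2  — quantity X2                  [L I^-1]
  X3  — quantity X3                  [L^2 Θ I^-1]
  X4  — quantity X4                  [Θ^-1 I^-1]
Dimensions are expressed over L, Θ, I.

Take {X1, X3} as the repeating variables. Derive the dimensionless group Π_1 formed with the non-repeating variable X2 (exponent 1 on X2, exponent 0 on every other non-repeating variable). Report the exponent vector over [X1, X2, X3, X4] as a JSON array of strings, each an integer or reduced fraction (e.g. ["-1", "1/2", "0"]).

["1", "1", "0", "0"]

Dimensional matrix (L×Θ×I by X1×X2×X3×X4):
  L: [-1  1  2  0]
  Θ: [ 0  0  1 -1]
  I: [ 1 -1 -1 -1]
Row reduction gives pivot columns X1,X3; rank = 2
Repeat: X1,X3; free: X2,X4
RREF:
  r0: [   1   -1    0   -2]
  r1: [   0    0    1   -1]
  r2: [   0    0    0    0]
Fix exponent of X2 at 1, X4 at 0; solve each RREF row for its pivot's exponent:
  r0: exp(X1) + (-1)·1 = 0 ⇒ exp(X1) = 1
  r1: exp(X3) + (0)·1 = 0 ⇒ exp(X3) = 0
Π_1 = X1 · X2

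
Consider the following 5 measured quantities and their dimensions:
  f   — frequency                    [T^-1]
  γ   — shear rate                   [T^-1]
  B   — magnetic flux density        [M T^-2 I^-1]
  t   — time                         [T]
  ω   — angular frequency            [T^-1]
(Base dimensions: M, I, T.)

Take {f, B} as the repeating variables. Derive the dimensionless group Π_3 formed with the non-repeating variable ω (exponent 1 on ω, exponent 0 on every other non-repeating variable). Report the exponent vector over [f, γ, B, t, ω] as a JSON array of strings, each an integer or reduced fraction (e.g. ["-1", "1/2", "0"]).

["-1", "0", "0", "0", "1"]

Write exponents as rows M,I,T / cols f,γ,B,t,ω:
  M: [ 0  0  1  0  0]
  I: [ 0  0 -1  0  0]
  T: [-1 -1 -2  1 -1]
RREF → pivots at {f,B} ⇒ r = 2
Repeat: f,B; free: γ,t,ω
RREF:
  r0: [   1    1    0   -1    1]
  r1: [   0    0    1    0    0]
  r2: [   0    0    0    0    0]
Fix exponent of ω at 1, γ at 0, t at 0; solve each RREF row for its pivot's exponent:
  r0: exp(f) + (1)·1 = 0 ⇒ exp(f) = -1
  r1: exp(B) + (0)·1 = 0 ⇒ exp(B) = 0
Π_3 = f^-1 · ω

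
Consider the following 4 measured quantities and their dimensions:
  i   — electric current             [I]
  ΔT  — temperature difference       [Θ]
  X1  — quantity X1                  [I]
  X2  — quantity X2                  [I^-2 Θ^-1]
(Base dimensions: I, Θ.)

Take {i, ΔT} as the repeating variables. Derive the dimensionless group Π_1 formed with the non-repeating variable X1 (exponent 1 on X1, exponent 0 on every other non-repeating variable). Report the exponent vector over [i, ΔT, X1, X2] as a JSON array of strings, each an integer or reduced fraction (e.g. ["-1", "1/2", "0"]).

["-1", "0", "1", "0"]

Exponent matrix [I,Θ] × [i,ΔT,X1,X2]:
  I: [ 1  0  1 -2]
  Θ: [ 0  1  0 -1]
Echelon form has 2 nonzero rows (pivots: i,ΔT)
Pivot set = {i,ΔT}, free = {X1,X2}
RREF:
  r0: [   1    0    1   -2]
  r1: [   0    1    0   -1]
Fix exponent of X1 at 1, X2 at 0; solve each RREF row for its pivot's exponent:
  r0: exp(i) + (1)·1 = 0 ⇒ exp(i) = -1
  r1: exp(ΔT) + (0)·1 = 0 ⇒ exp(ΔT) = 0
Π_1 = i^-1 · X1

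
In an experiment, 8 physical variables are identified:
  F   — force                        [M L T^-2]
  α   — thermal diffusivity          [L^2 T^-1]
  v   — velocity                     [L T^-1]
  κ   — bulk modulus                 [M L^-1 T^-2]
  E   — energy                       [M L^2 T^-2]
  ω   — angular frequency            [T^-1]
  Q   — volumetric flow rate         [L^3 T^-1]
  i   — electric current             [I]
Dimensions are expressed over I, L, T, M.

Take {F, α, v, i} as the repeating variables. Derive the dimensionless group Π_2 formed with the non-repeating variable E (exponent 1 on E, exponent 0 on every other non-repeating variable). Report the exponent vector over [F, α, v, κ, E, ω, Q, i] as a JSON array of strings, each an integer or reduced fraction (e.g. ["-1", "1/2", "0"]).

["-1", "-1", "1", "0", "1", "0", "0", "0"]

Exponent matrix [I,L,T,M] × [F,α,v,κ,E,ω,Q,i]:
  I: [ 0  0  0  0  0  0  0  1]
  L: [ 1  2  1 -1  2  0  3  0]
  T: [-2 -1 -1 -2 -2 -1 -1  0]
  M: [ 1  0  0  1  1  0  0  0]
Echelon form has 4 nonzero rows (pivots: F,α,v,i)
Repeat: F,α,v,i; free: κ,E,ω,Q
RREF:
  r0: [   1    0    0    1    1    0    0    0]
  r1: [   0    1    0   -2    1   -1    2    0]
  r2: [   0    0    1    2   -1    2   -1    0]
  r3: [   0    0    0    0    0    0    0    1]
Fix exponent of E at 1, κ at 0, ω at 0, Q at 0; solve each RREF row for its pivot's exponent:
  r0: exp(F) + (1)·1 = 0 ⇒ exp(F) = -1
  r1: exp(α) + (1)·1 = 0 ⇒ exp(α) = -1
  r2: exp(v) + (-1)·1 = 0 ⇒ exp(v) = 1
  r3: exp(i) + (0)·1 = 0 ⇒ exp(i) = 0
Π_2 = F^-1 · α^-1 · v · E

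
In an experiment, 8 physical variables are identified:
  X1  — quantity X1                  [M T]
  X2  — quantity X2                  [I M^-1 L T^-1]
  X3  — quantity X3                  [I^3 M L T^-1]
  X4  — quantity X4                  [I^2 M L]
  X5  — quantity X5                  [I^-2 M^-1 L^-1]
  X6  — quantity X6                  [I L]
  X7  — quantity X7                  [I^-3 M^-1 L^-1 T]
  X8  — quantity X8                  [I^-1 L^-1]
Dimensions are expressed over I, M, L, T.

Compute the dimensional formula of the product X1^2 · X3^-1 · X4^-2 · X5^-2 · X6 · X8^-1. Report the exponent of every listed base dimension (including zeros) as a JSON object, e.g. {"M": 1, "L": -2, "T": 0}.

{"I": -1, "M": 1, "L": 1, "T": 3}

Exponent matrix [I,M,L,T] × [X1,X2,X3,X4,X5,X6,X7,X8]:
  I: [ 0  1  3  2 -2  1 -3 -1]
  M: [ 1 -1  1  1 -1  0 -1  0]
  L: [ 0  1  1  1 -1  1 -1 -1]
  T: [ 1 -1 -1  0  0  0  1  0]
  [I]: (2)·0+(-1)·3+(-2)·2+(-2)·-2+(1)·1+(-1)·-1 = -1
  [M]: (2)·1+(-1)·1+(-2)·1+(-2)·-1+(1)·0+(-1)·0 = 1
  [L]: (2)·0+(-1)·1+(-2)·1+(-2)·-1+(1)·1+(-1)·-1 = 1
  [T]: (2)·1+(-1)·-1+(-2)·0+(-2)·0+(1)·0+(-1)·0 = 3
⇒ I^-1 M L T^3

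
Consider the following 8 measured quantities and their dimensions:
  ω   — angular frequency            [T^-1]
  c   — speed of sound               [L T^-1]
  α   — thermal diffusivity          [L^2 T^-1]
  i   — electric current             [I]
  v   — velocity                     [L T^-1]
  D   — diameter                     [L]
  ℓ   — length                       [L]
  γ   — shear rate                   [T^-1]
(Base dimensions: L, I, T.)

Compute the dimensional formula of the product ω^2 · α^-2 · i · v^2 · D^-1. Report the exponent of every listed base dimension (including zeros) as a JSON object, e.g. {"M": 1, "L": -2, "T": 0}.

Dimensional matrix (L×I×T by ω×c×α×i×v×D×ℓ×γ):
  L: [ 0  1  2  0  1  1  1  0]
  I: [ 0  0  0  1  0  0  0  0]
  T: [-1 -1 -1  0 -1  0  0 -1]
  [L]: (2)·0+(-2)·2+(1)·0+(2)·1+(-1)·1 = -3
  [I]: (2)·0+(-2)·0+(1)·1+(2)·0+(-1)·0 = 1
  [T]: (2)·-1+(-2)·-1+(1)·0+(2)·-1+(-1)·0 = -2
⇒ L^-3 I T^-2

{"L": -3, "I": 1, "T": -2}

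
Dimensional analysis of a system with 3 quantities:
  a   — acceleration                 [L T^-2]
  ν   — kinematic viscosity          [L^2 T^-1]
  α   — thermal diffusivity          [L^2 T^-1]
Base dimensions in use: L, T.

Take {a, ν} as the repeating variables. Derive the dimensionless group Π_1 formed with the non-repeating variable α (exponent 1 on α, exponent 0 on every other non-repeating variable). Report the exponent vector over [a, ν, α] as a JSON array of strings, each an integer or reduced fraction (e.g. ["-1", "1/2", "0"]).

Exponent matrix [L,T] × [a,ν,α]:
  L: [ 1  2  2]
  T: [-2 -1 -1]
Row reduction gives pivot columns a,ν; rank = 2
Repeat: a,ν; free: α
RREF:
  r0: [   1    0    0]
  r1: [   0    1    1]
Fix exponent of α at 1; solve each RREF row for its pivot's exponent:
  r0: exp(a) + (0)·1 = 0 ⇒ exp(a) = 0
  r1: exp(ν) + (1)·1 = 0 ⇒ exp(ν) = -1
Π_1 = ν^-1 · α

["0", "-1", "1"]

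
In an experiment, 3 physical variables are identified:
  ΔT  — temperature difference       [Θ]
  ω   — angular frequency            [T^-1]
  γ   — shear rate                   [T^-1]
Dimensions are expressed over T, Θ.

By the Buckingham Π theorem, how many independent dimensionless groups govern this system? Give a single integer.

Dimensional matrix (T×Θ by ΔT×ω×γ):
  T: [ 0 -1 -1]
  Θ: [ 1  0  0]
RREF → pivots at {ΔT,ω} ⇒ r = 2
Π count = n − r = 3 − 2 = 1

1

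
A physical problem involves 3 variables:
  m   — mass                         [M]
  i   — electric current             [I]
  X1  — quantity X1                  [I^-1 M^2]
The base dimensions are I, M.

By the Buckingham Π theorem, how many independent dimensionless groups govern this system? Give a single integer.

Exponent matrix [I,M] × [m,i,X1]:
  I: [ 0  1 -1]
  M: [ 1  0  2]
RREF → pivots at {m,i} ⇒ r = 2
3 vars − rank 2 = 1 Π group

1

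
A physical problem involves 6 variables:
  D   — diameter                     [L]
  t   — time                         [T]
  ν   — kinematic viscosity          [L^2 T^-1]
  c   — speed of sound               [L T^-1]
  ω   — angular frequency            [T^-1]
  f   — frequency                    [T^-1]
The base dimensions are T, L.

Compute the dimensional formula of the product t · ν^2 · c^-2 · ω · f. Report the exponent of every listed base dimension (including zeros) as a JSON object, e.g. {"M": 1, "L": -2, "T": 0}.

Write exponents as rows T,L / cols D,t,ν,c,ω,f:
  T: [ 0  1 -1 -1 -1 -1]
  L: [ 1  0  2  1  0  0]
  [T]: (1)·1+(2)·-1+(-2)·-1+(1)·-1+(1)·-1 = -1
  [L]: (1)·0+(2)·2+(-2)·1+(1)·0+(1)·0 = 2
⇒ T^-1 L^2

{"T": -1, "L": 2}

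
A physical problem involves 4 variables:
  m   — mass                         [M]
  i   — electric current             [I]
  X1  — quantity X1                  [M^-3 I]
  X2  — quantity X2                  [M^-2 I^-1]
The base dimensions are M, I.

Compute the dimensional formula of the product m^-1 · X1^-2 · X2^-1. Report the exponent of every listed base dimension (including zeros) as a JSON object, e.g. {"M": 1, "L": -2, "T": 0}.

Dimensional matrix (M×I by m×i×X1×X2):
  M: [ 1  0 -3 -2]
  I: [ 0  1  1 -1]
  [M]: (-1)·1+(-2)·-3+(-1)·-2 = 7
  [I]: (-1)·0+(-2)·1+(-1)·-1 = -1
⇒ M^7 I^-1

{"M": 7, "I": -1}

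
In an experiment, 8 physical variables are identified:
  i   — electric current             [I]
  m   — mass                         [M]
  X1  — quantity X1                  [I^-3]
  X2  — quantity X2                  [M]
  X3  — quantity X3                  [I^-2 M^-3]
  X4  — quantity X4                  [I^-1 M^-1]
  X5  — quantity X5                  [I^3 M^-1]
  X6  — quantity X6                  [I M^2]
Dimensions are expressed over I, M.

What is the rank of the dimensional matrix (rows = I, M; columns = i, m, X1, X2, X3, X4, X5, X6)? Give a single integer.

Exponent matrix [I,M] × [i,m,X1,X2,X3,X4,X5,X6]:
  I: [ 1  0 -3  0 -2 -1  3  1]
  M: [ 0  1  0  1 -3 -1 -1  2]
RREF → pivots at {i,m} ⇒ r = 2

2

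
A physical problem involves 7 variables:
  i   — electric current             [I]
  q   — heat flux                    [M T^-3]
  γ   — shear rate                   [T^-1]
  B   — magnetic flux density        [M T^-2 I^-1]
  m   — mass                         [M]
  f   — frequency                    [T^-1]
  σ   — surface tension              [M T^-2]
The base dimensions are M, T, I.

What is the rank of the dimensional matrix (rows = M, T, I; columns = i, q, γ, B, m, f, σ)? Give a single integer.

Exponent matrix [M,T,I] × [i,q,γ,B,m,f,σ]:
  M: [ 0  1  0  1  1  0  1]
  T: [ 0 -3 -1 -2  0 -1 -2]
  I: [ 1  0  0 -1  0  0  0]
RREF → pivots at {i,q,γ} ⇒ r = 3

3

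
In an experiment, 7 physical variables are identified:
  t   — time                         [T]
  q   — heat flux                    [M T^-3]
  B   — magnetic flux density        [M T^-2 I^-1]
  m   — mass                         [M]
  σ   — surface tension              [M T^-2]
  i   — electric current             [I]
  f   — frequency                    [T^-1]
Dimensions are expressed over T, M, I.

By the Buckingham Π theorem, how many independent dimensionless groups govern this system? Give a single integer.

4

Dimensional matrix (T×M×I by t×q×B×m×σ×i×f):
  T: [ 1 -3 -2  0 -2  0 -1]
  M: [ 0  1  1  1  1  0  0]
  I: [ 0  0 -1  0  0  1  0]
Echelon form has 3 nonzero rows (pivots: t,q,B)
Π count = n − r = 7 − 3 = 4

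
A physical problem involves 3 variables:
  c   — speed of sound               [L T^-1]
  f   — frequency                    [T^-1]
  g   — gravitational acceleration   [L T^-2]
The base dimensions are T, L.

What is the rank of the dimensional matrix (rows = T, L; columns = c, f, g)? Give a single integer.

Dimensional matrix (T×L by c×f×g):
  T: [-1 -1 -2]
  L: [ 1  0  1]
Row reduction gives pivot columns c,f; rank = 2

2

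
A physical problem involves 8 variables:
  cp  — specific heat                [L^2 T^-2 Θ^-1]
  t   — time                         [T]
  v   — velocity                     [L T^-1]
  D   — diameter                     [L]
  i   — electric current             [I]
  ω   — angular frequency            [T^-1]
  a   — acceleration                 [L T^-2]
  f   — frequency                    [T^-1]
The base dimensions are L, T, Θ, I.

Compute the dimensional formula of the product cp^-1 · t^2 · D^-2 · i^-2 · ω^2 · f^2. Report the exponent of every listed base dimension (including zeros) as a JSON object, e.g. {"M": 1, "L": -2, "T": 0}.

{"L": -4, "T": 0, "Θ": 1, "I": -2}

Dimensional matrix (L×T×Θ×I by cp×t×v×D×i×ω×a×f):
  L: [ 2  0  1  1  0  0  1  0]
  T: [-2  1 -1  0  0 -1 -2 -1]
  Θ: [-1  0  0  0  0  0  0  0]
  I: [ 0  0  0  0  1  0  0  0]
  [L]: (-1)·2+(2)·0+(-2)·1+(-2)·0+(2)·0+(2)·0 = -4
  [T]: (-1)·-2+(2)·1+(-2)·0+(-2)·0+(2)·-1+(2)·-1 = 0
  [Θ]: (-1)·-1+(2)·0+(-2)·0+(-2)·0+(2)·0+(2)·0 = 1
  [I]: (-1)·0+(2)·0+(-2)·0+(-2)·1+(2)·0+(2)·0 = -2
⇒ L^-4 Θ I^-2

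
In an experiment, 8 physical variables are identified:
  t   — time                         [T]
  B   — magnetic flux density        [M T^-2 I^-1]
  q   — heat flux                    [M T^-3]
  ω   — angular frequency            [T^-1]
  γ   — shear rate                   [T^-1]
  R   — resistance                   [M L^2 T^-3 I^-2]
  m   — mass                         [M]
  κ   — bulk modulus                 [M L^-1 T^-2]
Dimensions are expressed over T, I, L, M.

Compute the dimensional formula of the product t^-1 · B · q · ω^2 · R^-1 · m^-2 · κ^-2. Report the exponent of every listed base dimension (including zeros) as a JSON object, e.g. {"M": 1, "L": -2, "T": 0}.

Dimensional matrix (T×I×L×M by t×B×q×ω×γ×R×m×κ):
  T: [ 1 -2 -3 -1 -1 -3  0 -2]
  I: [ 0 -1  0  0  0 -2  0  0]
  L: [ 0  0  0  0  0  2  0 -1]
  M: [ 0  1  1  0  0  1  1  1]
  [T]: (-1)·1+(1)·-2+(1)·-3+(2)·-1+(-1)·-3+(-2)·0+(-2)·-2 = -1
  [I]: (-1)·0+(1)·-1+(1)·0+(2)·0+(-1)·-2+(-2)·0+(-2)·0 = 1
  [L]: (-1)·0+(1)·0+(1)·0+(2)·0+(-1)·2+(-2)·0+(-2)·-1 = 0
  [M]: (-1)·0+(1)·1+(1)·1+(2)·0+(-1)·1+(-2)·1+(-2)·1 = -3
⇒ T^-1 I M^-3

{"T": -1, "I": 1, "L": 0, "M": -3}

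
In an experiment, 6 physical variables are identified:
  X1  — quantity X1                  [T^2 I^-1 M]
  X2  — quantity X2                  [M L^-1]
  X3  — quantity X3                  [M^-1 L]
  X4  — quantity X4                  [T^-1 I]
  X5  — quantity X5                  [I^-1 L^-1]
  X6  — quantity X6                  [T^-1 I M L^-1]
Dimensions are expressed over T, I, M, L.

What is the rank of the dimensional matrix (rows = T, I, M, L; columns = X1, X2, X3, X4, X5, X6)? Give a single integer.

Dimensional matrix (T×I×M×L by X1×X2×X3×X4×X5×X6):
  T: [ 2  0  0 -1  0 -1]
  I: [-1  0  0  1 -1  1]
  M: [ 1  1 -1  0  0  1]
  L: [ 0 -1  1  0 -1 -1]
RREF → pivots at {X1,X2,X4} ⇒ r = 3

3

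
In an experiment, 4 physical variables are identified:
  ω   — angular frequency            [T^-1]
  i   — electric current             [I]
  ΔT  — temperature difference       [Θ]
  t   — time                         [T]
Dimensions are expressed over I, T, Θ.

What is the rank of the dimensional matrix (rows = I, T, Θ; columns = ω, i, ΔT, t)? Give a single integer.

Exponent matrix [I,T,Θ] × [ω,i,ΔT,t]:
  I: [ 0  1  0  0]
  T: [-1  0  0  1]
  Θ: [ 0  0  1  0]
Echelon form has 3 nonzero rows (pivots: ω,i,ΔT)

3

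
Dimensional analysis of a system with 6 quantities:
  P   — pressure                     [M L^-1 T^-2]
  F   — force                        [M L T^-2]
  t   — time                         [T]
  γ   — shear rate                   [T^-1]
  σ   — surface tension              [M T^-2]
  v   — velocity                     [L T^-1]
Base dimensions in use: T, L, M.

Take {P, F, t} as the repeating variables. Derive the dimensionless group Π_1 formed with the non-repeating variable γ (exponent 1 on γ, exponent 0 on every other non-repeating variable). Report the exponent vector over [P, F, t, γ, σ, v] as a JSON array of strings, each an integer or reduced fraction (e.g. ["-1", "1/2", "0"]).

["0", "0", "1", "1", "0", "0"]

Exponent matrix [T,L,M] × [P,F,t,γ,σ,v]:
  T: [-2 -2  1 -1 -2 -1]
  L: [-1  1  0  0  0  1]
  M: [ 1  1  0  0  1  0]
RREF → pivots at {P,F,t} ⇒ r = 3
Pivot set = {P,F,t}, free = {γ,σ,v}
RREF:
  r0: [   1    0    0    0  1/2 -1/2]
  r1: [   0    1    0    0  1/2  1/2]
  r2: [   0    0    1   -1    0   -1]
Fix exponent of γ at 1, σ at 0, v at 0; solve each RREF row for its pivot's exponent:
  r0: exp(P) + (0)·1 = 0 ⇒ exp(P) = 0
  r1: exp(F) + (0)·1 = 0 ⇒ exp(F) = 0
  r2: exp(t) + (-1)·1 = 0 ⇒ exp(t) = 1
Π_1 = t · γ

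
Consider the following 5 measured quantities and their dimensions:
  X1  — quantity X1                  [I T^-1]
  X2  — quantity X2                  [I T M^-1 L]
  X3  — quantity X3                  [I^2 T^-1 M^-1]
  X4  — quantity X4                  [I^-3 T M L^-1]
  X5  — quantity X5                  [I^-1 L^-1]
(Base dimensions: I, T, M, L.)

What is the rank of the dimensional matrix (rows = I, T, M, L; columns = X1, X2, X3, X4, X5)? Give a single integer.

Exponent matrix [I,T,M,L] × [X1,X2,X3,X4,X5]:
  I: [ 1  1  2 -3 -1]
  T: [-1  1 -1  1  0]
  M: [ 0 -1 -1  1  0]
  L: [ 0  1  0 -1 -1]
Row reduction gives pivot columns X1,X2,X3; rank = 3

3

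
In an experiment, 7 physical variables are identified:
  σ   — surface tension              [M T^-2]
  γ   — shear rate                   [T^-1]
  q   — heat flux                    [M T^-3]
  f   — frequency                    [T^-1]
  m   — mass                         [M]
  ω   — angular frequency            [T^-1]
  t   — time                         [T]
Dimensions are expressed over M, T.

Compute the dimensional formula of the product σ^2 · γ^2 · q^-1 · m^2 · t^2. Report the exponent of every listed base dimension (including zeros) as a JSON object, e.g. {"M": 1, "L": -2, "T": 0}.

Dimensional matrix (M×T by σ×γ×q×f×m×ω×t):
  M: [ 1  0  1  0  1  0  0]
  T: [-2 -1 -3 -1  0 -1  1]
  [M]: (2)·1+(2)·0+(-1)·1+(2)·1+(2)·0 = 3
  [T]: (2)·-2+(2)·-1+(-1)·-3+(2)·0+(2)·1 = -1
⇒ M^3 T^-1

{"M": 3, "T": -1}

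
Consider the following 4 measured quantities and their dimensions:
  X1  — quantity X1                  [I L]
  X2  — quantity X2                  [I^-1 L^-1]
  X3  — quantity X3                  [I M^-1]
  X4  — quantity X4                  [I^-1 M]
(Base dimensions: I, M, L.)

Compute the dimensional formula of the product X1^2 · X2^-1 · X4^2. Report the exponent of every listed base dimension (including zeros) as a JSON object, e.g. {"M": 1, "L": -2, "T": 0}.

Write exponents as rows I,M,L / cols X1,X2,X3,X4:
  I: [ 1 -1  1 -1]
  M: [ 0  0 -1  1]
  L: [ 1 -1  0  0]
  [I]: (2)·1+(-1)·-1+(2)·-1 = 1
  [M]: (2)·0+(-1)·0+(2)·1 = 2
  [L]: (2)·1+(-1)·-1+(2)·0 = 3
⇒ I M^2 L^3

{"I": 1, "M": 2, "L": 3}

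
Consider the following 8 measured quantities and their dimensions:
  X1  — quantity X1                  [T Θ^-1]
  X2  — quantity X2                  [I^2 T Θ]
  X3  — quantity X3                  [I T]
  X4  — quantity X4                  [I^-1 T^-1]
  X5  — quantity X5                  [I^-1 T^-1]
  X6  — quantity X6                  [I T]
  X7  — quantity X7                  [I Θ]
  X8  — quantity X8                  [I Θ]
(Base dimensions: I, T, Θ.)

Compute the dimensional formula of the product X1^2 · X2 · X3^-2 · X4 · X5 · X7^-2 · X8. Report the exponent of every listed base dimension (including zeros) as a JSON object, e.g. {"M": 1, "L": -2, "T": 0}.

Dimensional matrix (I×T×Θ by X1×X2×X3×X4×X5×X6×X7×X8):
  I: [ 0  2  1 -1 -1  1  1  1]
  T: [ 1  1  1 -1 -1  1  0  0]
  Θ: [-1  1  0  0  0  0  1  1]
  [I]: (2)·0+(1)·2+(-2)·1+(1)·-1+(1)·-1+(-2)·1+(1)·1 = -3
  [T]: (2)·1+(1)·1+(-2)·1+(1)·-1+(1)·-1+(-2)·0+(1)·0 = -1
  [Θ]: (2)·-1+(1)·1+(-2)·0+(1)·0+(1)·0+(-2)·1+(1)·1 = -2
⇒ I^-3 T^-1 Θ^-2

{"I": -3, "T": -1, "Θ": -2}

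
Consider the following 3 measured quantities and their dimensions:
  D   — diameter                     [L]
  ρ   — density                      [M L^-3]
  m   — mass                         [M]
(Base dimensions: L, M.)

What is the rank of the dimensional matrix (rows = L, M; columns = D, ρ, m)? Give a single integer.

Write exponents as rows L,M / cols D,ρ,m:
  L: [ 1 -3  0]
  M: [ 0  1  1]
Row reduction gives pivot columns D,ρ; rank = 2

2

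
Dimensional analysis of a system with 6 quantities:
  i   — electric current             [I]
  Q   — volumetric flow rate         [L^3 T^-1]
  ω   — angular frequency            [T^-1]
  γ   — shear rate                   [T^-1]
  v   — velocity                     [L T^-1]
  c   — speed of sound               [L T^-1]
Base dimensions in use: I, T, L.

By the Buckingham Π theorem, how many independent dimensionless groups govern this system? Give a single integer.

3

Dimensional matrix (I×T×L by i×Q×ω×γ×v×c):
  I: [ 1  0  0  0  0  0]
  T: [ 0 -1 -1 -1 -1 -1]
  L: [ 0  3  0  0  1  1]
Echelon form has 3 nonzero rows (pivots: i,Q,ω)
n=6, r=3 ⇒ 3 dimensionless groups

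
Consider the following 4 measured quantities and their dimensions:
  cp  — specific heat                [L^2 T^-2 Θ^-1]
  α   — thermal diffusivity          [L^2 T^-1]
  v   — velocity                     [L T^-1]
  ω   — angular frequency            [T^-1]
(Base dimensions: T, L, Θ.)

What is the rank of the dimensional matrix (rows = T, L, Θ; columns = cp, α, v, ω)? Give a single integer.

3

Dimensional matrix (T×L×Θ by cp×α×v×ω):
  T: [-2 -1 -1 -1]
  L: [ 2  2  1  0]
  Θ: [-1  0  0  0]
Row reduction gives pivot columns cp,α,v; rank = 3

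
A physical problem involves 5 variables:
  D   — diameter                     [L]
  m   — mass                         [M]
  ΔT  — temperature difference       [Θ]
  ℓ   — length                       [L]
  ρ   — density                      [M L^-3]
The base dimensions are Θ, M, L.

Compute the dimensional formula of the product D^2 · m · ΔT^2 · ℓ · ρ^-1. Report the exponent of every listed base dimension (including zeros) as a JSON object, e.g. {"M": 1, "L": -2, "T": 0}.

Exponent matrix [Θ,M,L] × [D,m,ΔT,ℓ,ρ]:
  Θ: [ 0  0  1  0  0]
  M: [ 0  1  0  0  1]
  L: [ 1  0  0  1 -3]
  [Θ]: (2)·0+(1)·0+(2)·1+(1)·0+(-1)·0 = 2
  [M]: (2)·0+(1)·1+(2)·0+(1)·0+(-1)·1 = 0
  [L]: (2)·1+(1)·0+(2)·0+(1)·1+(-1)·-3 = 6
⇒ Θ^2 L^6

{"Θ": 2, "M": 0, "L": 6}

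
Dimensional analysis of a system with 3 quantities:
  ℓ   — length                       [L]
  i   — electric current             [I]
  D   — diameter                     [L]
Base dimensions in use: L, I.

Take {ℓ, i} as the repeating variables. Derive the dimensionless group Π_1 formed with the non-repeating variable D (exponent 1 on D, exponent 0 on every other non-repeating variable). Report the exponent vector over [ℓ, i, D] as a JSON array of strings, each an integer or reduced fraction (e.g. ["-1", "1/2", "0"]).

["-1", "0", "1"]

Write exponents as rows L,I / cols ℓ,i,D:
  L: [ 1  0  1]
  I: [ 0  1  0]
Echelon form has 2 nonzero rows (pivots: ℓ,i)
Pivot set = {ℓ,i}, free = {D}
RREF:
  r0: [   1    0    1]
  r1: [   0    1    0]
Fix exponent of D at 1; solve each RREF row for its pivot's exponent:
  r0: exp(ℓ) + (1)·1 = 0 ⇒ exp(ℓ) = -1
  r1: exp(i) + (0)·1 = 0 ⇒ exp(i) = 0
Π_1 = ℓ^-1 · D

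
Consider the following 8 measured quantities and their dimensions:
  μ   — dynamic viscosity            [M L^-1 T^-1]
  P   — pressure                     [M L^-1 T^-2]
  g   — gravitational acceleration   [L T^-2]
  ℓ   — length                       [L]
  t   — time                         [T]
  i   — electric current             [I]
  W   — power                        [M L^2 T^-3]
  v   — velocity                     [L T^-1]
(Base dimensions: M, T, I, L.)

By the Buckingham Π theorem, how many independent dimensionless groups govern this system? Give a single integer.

4

Exponent matrix [M,T,I,L] × [μ,P,g,ℓ,t,i,W,v]:
  M: [ 1  1  0  0  0  0  1  0]
  T: [-1 -2 -2  0  1  0 -3 -1]
  I: [ 0  0  0  0  0  1  0  0]
  L: [-1 -1  1  1  0  0  2  1]
Echelon form has 4 nonzero rows (pivots: μ,P,g,i)
8 vars − rank 4 = 4 Π groups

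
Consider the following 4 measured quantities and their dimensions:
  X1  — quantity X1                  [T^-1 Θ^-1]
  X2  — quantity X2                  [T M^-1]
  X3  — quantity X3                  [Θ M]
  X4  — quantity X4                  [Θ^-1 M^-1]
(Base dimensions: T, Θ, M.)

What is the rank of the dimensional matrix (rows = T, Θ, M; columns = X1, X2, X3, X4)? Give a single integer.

2

Dimensional matrix (T×Θ×M by X1×X2×X3×X4):
  T: [-1  1  0  0]
  Θ: [-1  0  1 -1]
  M: [ 0 -1  1 -1]
RREF → pivots at {X1,X2} ⇒ r = 2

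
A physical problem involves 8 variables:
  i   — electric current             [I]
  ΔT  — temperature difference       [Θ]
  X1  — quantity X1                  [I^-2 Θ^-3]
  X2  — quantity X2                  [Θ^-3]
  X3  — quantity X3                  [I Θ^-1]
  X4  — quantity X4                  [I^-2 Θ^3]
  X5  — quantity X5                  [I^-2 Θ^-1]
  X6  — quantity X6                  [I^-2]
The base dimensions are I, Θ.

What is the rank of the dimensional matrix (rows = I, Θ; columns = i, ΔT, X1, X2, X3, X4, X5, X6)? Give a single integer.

Dimensional matrix (I×Θ by i×ΔT×X1×X2×X3×X4×X5×X6):
  I: [ 1  0 -2  0  1 -2 -2 -2]
  Θ: [ 0  1 -3 -3 -1  3 -1  0]
RREF → pivots at {i,ΔT} ⇒ r = 2

2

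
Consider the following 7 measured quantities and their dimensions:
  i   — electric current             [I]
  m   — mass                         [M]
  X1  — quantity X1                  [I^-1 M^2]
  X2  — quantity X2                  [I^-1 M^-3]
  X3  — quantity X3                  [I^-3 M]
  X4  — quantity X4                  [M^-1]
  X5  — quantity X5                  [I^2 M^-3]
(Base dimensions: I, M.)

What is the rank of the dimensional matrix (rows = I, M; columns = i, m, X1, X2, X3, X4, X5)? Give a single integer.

Write exponents as rows I,M / cols i,m,X1,X2,X3,X4,X5:
  I: [ 1  0 -1 -1 -3  0  2]
  M: [ 0  1  2 -3  1 -1 -3]
Echelon form has 2 nonzero rows (pivots: i,m)

2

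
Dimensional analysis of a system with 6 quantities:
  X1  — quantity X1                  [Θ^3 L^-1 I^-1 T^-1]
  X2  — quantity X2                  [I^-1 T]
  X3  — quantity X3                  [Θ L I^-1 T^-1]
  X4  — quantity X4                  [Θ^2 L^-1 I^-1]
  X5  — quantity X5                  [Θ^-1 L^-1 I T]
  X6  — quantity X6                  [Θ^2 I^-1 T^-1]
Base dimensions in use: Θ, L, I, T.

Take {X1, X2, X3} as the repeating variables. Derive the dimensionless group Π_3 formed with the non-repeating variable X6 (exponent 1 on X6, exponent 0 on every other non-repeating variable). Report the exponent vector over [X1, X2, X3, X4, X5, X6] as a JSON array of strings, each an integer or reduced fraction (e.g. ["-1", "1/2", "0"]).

Dimensional matrix (Θ×L×I×T by X1×X2×X3×X4×X5×X6):
  Θ: [ 3  0  1  2 -1  2]
  L: [-1  0  1 -1 -1  0]
  I: [-1 -1 -1 -1  1 -1]
  T: [-1  1 -1  0  1 -1]
Echelon form has 3 nonzero rows (pivots: X1,X2,X3)
Repeat: X1,X2,X3; free: X4,X5,X6
RREF:
  r0: [   1    0    0  3/4    0  1/2]
  r1: [   0    1    0  1/2    0    0]
  r2: [   0    0    1 -1/4   -1  1/2]
  r3: [   0    0    0    0    0    0]
Fix exponent of X6 at 1, X4 at 0, X5 at 0; solve each RREF row for its pivot's exponent:
  r0: exp(X1) + (1/2)·1 = 0 ⇒ exp(X1) = -1/2
  r1: exp(X2) + (0)·1 = 0 ⇒ exp(X2) = 0
  r2: exp(X3) + (1/2)·1 = 0 ⇒ exp(X3) = -1/2
Π_3 = X1^(-1/2) · X3^(-1/2) · X6

["-1/2", "0", "-1/2", "0", "0", "1"]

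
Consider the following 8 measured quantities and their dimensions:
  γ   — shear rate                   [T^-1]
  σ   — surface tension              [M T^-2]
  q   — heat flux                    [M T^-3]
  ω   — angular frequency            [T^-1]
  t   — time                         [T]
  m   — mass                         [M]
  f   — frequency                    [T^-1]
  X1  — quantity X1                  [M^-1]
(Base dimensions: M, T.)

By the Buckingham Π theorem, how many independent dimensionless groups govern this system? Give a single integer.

6

Dimensional matrix (M×T by γ×σ×q×ω×t×m×f×X1):
  M: [ 0  1  1  0  0  1  0 -1]
  T: [-1 -2 -3 -1  1  0 -1  0]
RREF → pivots at {γ,σ} ⇒ r = 2
Π count = n − r = 8 − 2 = 6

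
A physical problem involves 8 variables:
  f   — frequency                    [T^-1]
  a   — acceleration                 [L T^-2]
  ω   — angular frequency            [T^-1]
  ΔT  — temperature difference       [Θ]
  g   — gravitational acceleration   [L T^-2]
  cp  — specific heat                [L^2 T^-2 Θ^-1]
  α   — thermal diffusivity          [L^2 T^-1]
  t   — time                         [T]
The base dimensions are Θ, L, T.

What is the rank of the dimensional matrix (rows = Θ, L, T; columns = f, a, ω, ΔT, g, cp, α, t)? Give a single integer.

Exponent matrix [Θ,L,T] × [f,a,ω,ΔT,g,cp,α,t]:
  Θ: [ 0  0  0  1  0 -1  0  0]
  L: [ 0  1  0  0  1  2  2  0]
  T: [-1 -2 -1  0 -2 -2 -1  1]
RREF → pivots at {f,a,ΔT} ⇒ r = 3

3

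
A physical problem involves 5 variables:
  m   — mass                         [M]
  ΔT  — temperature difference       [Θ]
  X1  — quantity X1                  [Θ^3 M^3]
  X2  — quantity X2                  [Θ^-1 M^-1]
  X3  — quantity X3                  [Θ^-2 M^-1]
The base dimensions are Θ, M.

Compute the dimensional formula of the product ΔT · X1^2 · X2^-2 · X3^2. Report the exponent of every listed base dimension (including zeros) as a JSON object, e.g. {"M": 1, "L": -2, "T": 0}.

Exponent matrix [Θ,M] × [m,ΔT,X1,X2,X3]:
  Θ: [ 0  1  3 -1 -2]
  M: [ 1  0  3 -1 -1]
  [Θ]: (1)·1+(2)·3+(-2)·-1+(2)·-2 = 5
  [M]: (1)·0+(2)·3+(-2)·-1+(2)·-1 = 6
⇒ Θ^5 M^6

{"Θ": 5, "M": 6}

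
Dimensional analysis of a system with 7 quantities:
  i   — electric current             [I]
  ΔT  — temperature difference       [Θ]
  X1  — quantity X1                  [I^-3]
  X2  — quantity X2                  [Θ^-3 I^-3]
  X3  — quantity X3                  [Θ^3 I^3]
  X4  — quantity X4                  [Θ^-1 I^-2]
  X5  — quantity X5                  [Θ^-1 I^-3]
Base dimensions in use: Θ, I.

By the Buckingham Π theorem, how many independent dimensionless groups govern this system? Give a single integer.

Write exponents as rows Θ,I / cols i,ΔT,X1,X2,X3,X4,X5:
  Θ: [ 0  1  0 -3  3 -1 -1]
  I: [ 1  0 -3 -3  3 -2 -3]
Echelon form has 2 nonzero rows (pivots: i,ΔT)
Π count = n − r = 7 − 2 = 5

5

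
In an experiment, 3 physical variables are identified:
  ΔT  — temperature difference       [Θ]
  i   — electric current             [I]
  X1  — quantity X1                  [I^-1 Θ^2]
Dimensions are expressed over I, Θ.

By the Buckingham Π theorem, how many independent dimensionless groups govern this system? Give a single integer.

1

Exponent matrix [I,Θ] × [ΔT,i,X1]:
  I: [ 0  1 -1]
  Θ: [ 1  0  2]
RREF → pivots at {ΔT,i} ⇒ r = 2
Π count = n − r = 3 − 2 = 1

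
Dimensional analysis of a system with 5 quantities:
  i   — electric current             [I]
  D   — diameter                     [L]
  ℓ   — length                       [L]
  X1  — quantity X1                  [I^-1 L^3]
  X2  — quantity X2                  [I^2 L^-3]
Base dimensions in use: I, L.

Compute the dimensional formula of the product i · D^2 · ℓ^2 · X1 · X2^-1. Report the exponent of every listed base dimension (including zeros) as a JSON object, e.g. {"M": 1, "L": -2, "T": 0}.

{"I": -2, "L": 10}

Write exponents as rows I,L / cols i,D,ℓ,X1,X2:
  I: [ 1  0  0 -1  2]
  L: [ 0  1  1  3 -3]
  [I]: (1)·1+(2)·0+(2)·0+(1)·-1+(-1)·2 = -2
  [L]: (1)·0+(2)·1+(2)·1+(1)·3+(-1)·-3 = 10
⇒ I^-2 L^10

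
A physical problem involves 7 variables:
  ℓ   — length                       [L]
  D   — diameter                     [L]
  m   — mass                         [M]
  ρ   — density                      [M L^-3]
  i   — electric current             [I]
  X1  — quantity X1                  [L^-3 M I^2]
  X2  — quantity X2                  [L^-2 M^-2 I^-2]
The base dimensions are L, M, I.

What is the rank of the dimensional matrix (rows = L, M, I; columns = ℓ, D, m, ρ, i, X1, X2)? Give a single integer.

3

Write exponents as rows L,M,I / cols ℓ,D,m,ρ,i,X1,X2:
  L: [ 1  1  0 -3  0 -3 -2]
  M: [ 0  0  1  1  0  1 -2]
  I: [ 0  0  0  0  1  2 -2]
Echelon form has 3 nonzero rows (pivots: ℓ,m,i)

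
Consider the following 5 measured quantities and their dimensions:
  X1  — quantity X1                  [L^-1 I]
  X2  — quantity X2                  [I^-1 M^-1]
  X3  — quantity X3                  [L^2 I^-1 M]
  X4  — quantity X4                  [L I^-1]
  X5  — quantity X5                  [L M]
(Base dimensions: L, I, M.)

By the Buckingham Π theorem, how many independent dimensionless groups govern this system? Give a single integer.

3

Write exponents as rows L,I,M / cols X1,X2,X3,X4,X5:
  L: [-1  0  2  1  1]
  I: [ 1 -1 -1 -1  0]
  M: [ 0 -1  1  0  1]
Row reduction gives pivot columns X1,X2; rank = 2
Π count = n − r = 5 − 2 = 3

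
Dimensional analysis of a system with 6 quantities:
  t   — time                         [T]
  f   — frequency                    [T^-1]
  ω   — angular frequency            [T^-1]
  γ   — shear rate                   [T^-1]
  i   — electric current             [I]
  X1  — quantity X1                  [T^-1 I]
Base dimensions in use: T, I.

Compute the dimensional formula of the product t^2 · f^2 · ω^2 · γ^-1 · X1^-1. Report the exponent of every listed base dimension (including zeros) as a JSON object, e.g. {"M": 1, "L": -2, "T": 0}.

{"T": 0, "I": -1}

Exponent matrix [T,I] × [t,f,ω,γ,i,X1]:
  T: [ 1 -1 -1 -1  0 -1]
  I: [ 0  0  0  0  1  1]
  [T]: (2)·1+(2)·-1+(2)·-1+(-1)·-1+(-1)·-1 = 0
  [I]: (2)·0+(2)·0+(2)·0+(-1)·0+(-1)·1 = -1
⇒ I^-1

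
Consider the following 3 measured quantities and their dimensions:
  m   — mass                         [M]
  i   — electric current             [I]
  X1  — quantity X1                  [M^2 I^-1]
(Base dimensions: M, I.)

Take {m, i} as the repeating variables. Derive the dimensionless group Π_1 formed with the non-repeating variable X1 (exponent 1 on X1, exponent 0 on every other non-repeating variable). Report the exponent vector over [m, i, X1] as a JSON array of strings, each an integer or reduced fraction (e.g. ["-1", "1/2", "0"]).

Dimensional matrix (M×I by m×i×X1):
  M: [ 1  0  2]
  I: [ 0  1 -1]
RREF → pivots at {m,i} ⇒ r = 2
Repeat: m,i; free: X1
RREF:
  r0: [   1    0    2]
  r1: [   0    1   -1]
Fix exponent of X1 at 1; solve each RREF row for its pivot's exponent:
  r0: exp(m) + (2)·1 = 0 ⇒ exp(m) = -2
  r1: exp(i) + (-1)·1 = 0 ⇒ exp(i) = 1
Π_1 = m^-2 · i · X1

["-2", "1", "1"]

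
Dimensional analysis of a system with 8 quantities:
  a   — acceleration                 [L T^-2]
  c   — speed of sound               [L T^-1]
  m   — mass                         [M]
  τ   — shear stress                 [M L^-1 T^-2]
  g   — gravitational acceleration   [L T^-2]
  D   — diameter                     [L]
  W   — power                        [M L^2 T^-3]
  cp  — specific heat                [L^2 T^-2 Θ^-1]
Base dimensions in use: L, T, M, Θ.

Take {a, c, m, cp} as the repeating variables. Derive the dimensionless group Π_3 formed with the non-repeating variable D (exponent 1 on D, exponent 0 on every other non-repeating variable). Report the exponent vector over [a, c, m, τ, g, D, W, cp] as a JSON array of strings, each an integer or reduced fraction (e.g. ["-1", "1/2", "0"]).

Exponent matrix [L,T,M,Θ] × [a,c,m,τ,g,D,W,cp]:
  L: [ 1  1  0 -1  1  1  2  2]
  T: [-2 -1  0 -2 -2  0 -3 -2]
  M: [ 0  0  1  1  0  0  1  0]
  Θ: [ 0  0  0  0  0  0  0 -1]
RREF → pivots at {a,c,m,cp} ⇒ r = 4
Repeat: a,c,m,cp; free: τ,g,D,W
RREF:
  r0: [   1    0    0    3    1   -1    1    0]
  r1: [   0    1    0   -4    0    2    1    0]
  r2: [   0    0    1    1    0    0    1    0]
  r3: [   0    0    0    0    0    0    0    1]
Fix exponent of D at 1, τ at 0, g at 0, W at 0; solve each RREF row for its pivot's exponent:
  r0: exp(a) + (-1)·1 = 0 ⇒ exp(a) = 1
  r1: exp(c) + (2)·1 = 0 ⇒ exp(c) = -2
  r2: exp(m) + (0)·1 = 0 ⇒ exp(m) = 0
  r3: exp(cp) + (0)·1 = 0 ⇒ exp(cp) = 0
Π_3 = a · c^-2 · D

["1", "-2", "0", "0", "0", "1", "0", "0"]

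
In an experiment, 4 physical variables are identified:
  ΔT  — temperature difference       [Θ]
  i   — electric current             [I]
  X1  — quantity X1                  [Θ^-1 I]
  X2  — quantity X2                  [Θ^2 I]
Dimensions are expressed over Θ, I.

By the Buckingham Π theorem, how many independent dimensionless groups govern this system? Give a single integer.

2

Exponent matrix [Θ,I] × [ΔT,i,X1,X2]:
  Θ: [ 1  0 -1  2]
  I: [ 0  1  1  1]
RREF → pivots at {ΔT,i} ⇒ r = 2
Π count = n − r = 4 − 2 = 2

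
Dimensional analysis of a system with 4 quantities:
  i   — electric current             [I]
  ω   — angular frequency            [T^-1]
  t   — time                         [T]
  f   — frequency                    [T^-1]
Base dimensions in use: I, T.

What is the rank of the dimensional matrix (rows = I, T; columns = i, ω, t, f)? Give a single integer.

Exponent matrix [I,T] × [i,ω,t,f]:
  I: [ 1  0  0  0]
  T: [ 0 -1  1 -1]
Row reduction gives pivot columns i,ω; rank = 2

2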